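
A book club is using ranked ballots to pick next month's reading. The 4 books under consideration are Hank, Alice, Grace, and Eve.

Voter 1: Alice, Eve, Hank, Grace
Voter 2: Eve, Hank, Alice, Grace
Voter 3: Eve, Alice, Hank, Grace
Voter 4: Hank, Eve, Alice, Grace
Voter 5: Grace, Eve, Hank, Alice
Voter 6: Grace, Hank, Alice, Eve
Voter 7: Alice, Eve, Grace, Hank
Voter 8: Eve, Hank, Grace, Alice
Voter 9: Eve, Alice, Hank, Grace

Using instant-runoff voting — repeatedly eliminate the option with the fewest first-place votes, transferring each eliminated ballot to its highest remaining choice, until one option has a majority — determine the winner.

Eve

Round 1: Eve 4, Alice 2, Grace 2, Hank 1. Hank has the fewest and is eliminated.
Round 2: Eve 5, Alice 2, Grace 2. Eve has a majority.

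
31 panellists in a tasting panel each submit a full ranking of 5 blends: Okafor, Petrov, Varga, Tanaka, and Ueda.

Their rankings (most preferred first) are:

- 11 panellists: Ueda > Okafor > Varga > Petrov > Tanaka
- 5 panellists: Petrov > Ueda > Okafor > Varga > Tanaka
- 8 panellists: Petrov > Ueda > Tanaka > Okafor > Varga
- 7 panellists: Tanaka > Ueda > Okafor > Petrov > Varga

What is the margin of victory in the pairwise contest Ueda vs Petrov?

Ballots ranking Ueda above Petrov: 11+7 = 18.
Ballots ranking Petrov above Ueda: 5+8 = 13.
Ueda wins 18–13, a margin of 5.

5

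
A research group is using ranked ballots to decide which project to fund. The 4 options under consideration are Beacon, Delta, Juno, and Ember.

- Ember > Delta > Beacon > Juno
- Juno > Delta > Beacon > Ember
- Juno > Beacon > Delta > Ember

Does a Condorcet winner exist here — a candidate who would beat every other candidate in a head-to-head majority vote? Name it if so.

Juno

Head-to-head results (3 voters total):
Beacon vs Delta: Delta wins 2–1.
Beacon vs Juno: Juno wins 2–1.
Beacon vs Ember: Beacon wins 2–1.
Delta vs Juno: Juno wins 2–1.
Delta vs Ember: Delta wins 2–1.
Juno vs Ember: Juno wins 2–1.
Juno beats each rival — Beacon (2–1), Delta (2–1), Ember (2–1) — so Juno is the Condorcet winner.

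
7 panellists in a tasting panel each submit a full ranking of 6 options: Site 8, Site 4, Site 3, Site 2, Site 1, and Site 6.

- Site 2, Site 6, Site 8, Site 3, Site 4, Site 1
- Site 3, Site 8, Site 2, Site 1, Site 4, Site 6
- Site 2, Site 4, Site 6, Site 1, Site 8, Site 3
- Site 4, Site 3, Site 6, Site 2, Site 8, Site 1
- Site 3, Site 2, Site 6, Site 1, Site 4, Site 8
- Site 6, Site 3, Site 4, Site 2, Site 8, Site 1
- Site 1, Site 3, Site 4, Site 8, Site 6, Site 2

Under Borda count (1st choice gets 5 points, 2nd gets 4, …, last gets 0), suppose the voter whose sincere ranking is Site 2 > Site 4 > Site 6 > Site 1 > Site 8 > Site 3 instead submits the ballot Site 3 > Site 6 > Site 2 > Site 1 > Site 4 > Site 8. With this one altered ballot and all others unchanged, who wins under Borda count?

Site 3

Borda totals with the altered ballot: Site 8 11, Site 4 15, Site 3 29, Site 2 19, Site 1 11, Site 6 20.
The winner is unchanged: still Site 3.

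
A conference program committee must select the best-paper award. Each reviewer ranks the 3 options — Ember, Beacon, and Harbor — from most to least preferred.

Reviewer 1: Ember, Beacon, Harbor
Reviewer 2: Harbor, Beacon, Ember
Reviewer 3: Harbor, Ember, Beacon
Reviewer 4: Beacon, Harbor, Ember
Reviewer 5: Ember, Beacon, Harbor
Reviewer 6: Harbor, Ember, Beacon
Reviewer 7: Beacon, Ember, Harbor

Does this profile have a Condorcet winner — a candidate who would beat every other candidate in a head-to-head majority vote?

Head-to-head results (7 voters total):
Ember vs Beacon: Ember wins 4–3.
Ember vs Harbor: Harbor wins 4–3.
Beacon vs Harbor: Beacon wins 4–3.
No candidate beats all others: Ember beats Beacon beats Harbor beats Ember, a majority cycle.

No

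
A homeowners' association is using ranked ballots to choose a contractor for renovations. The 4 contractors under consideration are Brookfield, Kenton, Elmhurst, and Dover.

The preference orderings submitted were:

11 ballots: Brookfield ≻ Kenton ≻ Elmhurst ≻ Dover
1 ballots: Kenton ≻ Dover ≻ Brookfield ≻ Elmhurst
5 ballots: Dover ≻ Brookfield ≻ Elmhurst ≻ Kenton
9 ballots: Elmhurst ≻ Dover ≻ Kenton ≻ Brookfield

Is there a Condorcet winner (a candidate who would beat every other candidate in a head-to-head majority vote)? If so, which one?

Head-to-head results (26 voters total):
Brookfield vs Kenton: Brookfield wins 16–10.
Brookfield vs Elmhurst: Brookfield wins 17–9.
Brookfield vs Dover: Dover wins 15–11.
Kenton vs Elmhurst: Elmhurst wins 14–12.
Kenton vs Dover: Dover wins 14–12.
Elmhurst vs Dover: Elmhurst wins 20–6.
No candidate beats all others: Brookfield beats Elmhurst beats Dover beats Brookfield, a majority cycle.

None — there is no Condorcet winner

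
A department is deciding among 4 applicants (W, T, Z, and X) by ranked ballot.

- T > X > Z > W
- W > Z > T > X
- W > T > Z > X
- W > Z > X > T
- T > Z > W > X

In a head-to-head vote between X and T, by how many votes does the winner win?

3

Ballots ranking X above T: 1.
Ballots ranking T above X: 4.
T wins 4–1, a margin of 3.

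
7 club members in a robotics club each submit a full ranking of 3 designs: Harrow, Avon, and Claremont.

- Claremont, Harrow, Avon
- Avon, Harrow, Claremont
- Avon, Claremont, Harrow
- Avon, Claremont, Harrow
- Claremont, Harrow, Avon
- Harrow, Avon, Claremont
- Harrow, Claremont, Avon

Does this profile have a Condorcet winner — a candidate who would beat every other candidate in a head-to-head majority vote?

Head-to-head results (7 voters total):
Harrow vs Avon: Harrow wins 4–3.
Harrow vs Claremont: Claremont wins 4–3.
Avon vs Claremont: Avon wins 4–3.
No candidate beats all others: Harrow beats Avon beats Claremont beats Harrow, a majority cycle.

No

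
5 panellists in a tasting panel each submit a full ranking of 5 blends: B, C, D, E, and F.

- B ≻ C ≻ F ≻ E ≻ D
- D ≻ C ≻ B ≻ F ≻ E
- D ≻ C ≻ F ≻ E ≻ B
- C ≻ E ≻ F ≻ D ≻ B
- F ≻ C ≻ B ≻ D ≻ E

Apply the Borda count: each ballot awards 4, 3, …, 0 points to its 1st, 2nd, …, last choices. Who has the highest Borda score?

C

Borda scores:
  B: 4 + 2 + 0 + 0 + 2 = 8
  C: 3 + 3 + 3 + 4 + 3 = 16
  D: 0 + 4 + 4 + 1 + 1 = 10
  E: 1 + 0 + 1 + 3 + 0 = 5
  F: 2 + 1 + 2 + 2 + 4 = 11
C has the highest total.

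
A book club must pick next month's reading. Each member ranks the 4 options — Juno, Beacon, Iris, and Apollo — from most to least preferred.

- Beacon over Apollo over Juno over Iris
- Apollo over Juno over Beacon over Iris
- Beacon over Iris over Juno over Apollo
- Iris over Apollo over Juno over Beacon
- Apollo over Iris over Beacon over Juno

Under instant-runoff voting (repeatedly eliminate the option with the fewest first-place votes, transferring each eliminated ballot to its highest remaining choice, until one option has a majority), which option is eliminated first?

Juno

Round 1: Beacon 2, Apollo 2, Iris 1, Juno 0. Juno has the fewest and is eliminated.
Round 2: Beacon 2, Apollo 2, Iris 1. Iris has the fewest and is eliminated.
Round 3: Apollo 3, Beacon 2. Apollo has a majority.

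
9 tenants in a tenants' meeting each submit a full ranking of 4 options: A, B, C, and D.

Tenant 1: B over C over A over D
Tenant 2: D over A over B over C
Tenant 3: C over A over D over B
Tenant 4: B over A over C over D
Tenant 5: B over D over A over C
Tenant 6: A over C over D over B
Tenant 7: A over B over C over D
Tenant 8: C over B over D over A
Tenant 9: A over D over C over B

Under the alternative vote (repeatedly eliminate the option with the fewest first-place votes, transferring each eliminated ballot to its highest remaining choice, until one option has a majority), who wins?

A

Round 1: A 3, B 3, C 2, D 1. D has the fewest and is eliminated.
Round 2: A 4, B 3, C 2. C has the fewest and is eliminated.
Round 3: A 5, B 4. A has a majority.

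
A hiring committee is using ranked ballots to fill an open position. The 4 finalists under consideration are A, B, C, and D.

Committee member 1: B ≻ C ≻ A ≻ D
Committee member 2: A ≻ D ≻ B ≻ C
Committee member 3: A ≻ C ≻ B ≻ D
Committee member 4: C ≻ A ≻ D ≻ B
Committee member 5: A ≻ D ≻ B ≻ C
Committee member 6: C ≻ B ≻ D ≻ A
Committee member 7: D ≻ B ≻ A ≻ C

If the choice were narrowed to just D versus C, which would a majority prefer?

C

Ballots ranking D above C: 3.
Ballots ranking C above D: 4.
C wins the head-to-head, 4–3.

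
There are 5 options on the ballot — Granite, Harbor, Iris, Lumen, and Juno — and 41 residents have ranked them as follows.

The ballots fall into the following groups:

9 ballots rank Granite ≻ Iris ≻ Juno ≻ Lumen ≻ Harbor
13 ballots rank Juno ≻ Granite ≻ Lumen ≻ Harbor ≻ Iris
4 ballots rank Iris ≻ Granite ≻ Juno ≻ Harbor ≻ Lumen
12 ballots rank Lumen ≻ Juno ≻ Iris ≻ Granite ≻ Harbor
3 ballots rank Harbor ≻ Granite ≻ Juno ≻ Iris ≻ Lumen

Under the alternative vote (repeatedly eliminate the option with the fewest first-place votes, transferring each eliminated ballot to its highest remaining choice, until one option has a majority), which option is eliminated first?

Round 1: Juno 13, Lumen 12, Granite 9, Iris 4, Harbor 3. Harbor has the fewest and is eliminated.
Round 2: Juno 13, Granite 12, Lumen 12, Iris 4. Iris has the fewest and is eliminated.
Round 3: Granite 16, Juno 13, Lumen 12. Lumen has the fewest and is eliminated.
Round 4: Juno 25, Granite 16. Juno has a majority.

Harbor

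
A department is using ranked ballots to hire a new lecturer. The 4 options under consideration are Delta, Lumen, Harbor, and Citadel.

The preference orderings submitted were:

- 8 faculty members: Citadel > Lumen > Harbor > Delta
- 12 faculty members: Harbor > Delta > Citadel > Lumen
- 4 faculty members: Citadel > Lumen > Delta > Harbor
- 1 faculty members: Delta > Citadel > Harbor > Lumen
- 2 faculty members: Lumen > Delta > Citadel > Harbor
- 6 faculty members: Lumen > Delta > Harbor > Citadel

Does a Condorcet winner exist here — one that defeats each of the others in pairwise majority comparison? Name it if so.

There is no Condorcet winner

Head-to-head results (33 voters total):
Delta vs Lumen: Lumen wins 20–13.
Delta vs Harbor: Harbor wins 20–13.
Delta vs Citadel: Delta wins 21–12.
Lumen vs Harbor: Lumen wins 20–13.
Lumen vs Citadel: Citadel wins 25–8.
Harbor vs Citadel: Harbor wins 18–15.
No candidate beats all others: Delta beats Citadel beats Lumen beats Delta, a majority cycle.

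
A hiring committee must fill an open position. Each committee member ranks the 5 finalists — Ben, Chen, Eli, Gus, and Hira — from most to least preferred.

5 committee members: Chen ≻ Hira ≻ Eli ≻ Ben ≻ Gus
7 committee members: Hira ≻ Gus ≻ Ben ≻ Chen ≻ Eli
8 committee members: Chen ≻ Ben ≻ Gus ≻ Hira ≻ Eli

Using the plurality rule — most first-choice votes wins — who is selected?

First-place vote totals:
  Ben: 0
  Chen: 13
  Eli: 0
  Gus: 0
  Hira: 7
Chen has the most first-place votes.

Chen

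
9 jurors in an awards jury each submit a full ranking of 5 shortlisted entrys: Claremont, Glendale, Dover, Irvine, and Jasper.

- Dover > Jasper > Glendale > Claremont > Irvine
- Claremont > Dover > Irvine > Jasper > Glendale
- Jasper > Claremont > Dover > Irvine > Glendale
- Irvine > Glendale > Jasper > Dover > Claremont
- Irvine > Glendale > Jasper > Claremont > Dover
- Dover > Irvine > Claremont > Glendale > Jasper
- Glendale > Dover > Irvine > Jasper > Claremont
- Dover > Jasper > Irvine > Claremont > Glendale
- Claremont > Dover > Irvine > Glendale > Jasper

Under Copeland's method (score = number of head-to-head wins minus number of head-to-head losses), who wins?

Dover

Pairwise results:
  Claremont vs Glendale: Claremont wins 5–4.
  Claremont vs Dover: Dover wins 5–4.
  Claremont vs Irvine: Irvine wins 5–4.
  Claremont vs Jasper: Jasper wins 6–3.
  Glendale vs Dover: Dover wins 6–3.
  Glendale vs Irvine: Irvine wins 7–2.
  Glendale vs Jasper: Glendale wins 5–4.
  Dover vs Irvine: Dover wins 7–2.
  Dover vs Jasper: Dover wins 6–3.
  Irvine vs Jasper: Irvine wins 6–3.
Copeland scores (wins − losses):
  Claremont: 1 − 3 = -2
  Glendale: 1 − 3 = -2
  Dover: 4 − 0 = 4
  Irvine: 3 − 1 = 2
  Jasper: 1 − 3 = -2
Dover has the best Copeland score.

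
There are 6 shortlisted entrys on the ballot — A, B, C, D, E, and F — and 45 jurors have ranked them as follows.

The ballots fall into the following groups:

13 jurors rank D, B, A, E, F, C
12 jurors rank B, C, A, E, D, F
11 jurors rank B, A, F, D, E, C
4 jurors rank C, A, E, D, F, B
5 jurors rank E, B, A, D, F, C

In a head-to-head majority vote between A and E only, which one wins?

Ballots ranking A above E: 13+12+11+4 = 40.
Ballots ranking E above A: 5.
A wins the head-to-head, 40–5.

A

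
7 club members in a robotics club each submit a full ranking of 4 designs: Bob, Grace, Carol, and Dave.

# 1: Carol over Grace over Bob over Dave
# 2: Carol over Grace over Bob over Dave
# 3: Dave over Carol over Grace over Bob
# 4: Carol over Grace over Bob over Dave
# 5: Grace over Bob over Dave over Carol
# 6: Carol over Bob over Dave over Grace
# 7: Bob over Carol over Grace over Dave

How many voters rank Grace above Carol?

Ballots ranking Grace above Carol: 1.
Ballots ranking Carol above Grace: 6.
So 1 of 7 voters prefer Grace to Carol.

1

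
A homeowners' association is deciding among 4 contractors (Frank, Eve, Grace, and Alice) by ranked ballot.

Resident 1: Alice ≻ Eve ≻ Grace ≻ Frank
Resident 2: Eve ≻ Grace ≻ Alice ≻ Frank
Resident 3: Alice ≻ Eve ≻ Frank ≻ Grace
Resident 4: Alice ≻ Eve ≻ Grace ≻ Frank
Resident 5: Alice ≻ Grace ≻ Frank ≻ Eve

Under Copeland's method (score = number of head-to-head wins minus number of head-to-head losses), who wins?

Pairwise results:
  Frank vs Eve: Eve wins 4–1.
  Frank vs Grace: Grace wins 4–1.
  Frank vs Alice: Alice wins 5–0.
  Eve vs Grace: Eve wins 4–1.
  Eve vs Alice: Alice wins 4–1.
  Grace vs Alice: Alice wins 4–1.
Copeland scores (wins − losses):
  Frank: 0 − 3 = -3
  Eve: 2 − 1 = 1
  Grace: 1 − 2 = -1
  Alice: 3 − 0 = 3
Alice has the best Copeland score.

Alice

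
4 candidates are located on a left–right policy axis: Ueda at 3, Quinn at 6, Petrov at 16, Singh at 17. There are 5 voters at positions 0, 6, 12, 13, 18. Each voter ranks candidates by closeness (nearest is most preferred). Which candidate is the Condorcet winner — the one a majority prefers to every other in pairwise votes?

With single-peaked preferences on a line, the Condorcet winner is the candidate closest to the median voter.
The median voter (position 12) is closest to Petrov at 16.
Check: Petrov vs Ueda — voters closer to Petrov: 3 of 5.

Petrov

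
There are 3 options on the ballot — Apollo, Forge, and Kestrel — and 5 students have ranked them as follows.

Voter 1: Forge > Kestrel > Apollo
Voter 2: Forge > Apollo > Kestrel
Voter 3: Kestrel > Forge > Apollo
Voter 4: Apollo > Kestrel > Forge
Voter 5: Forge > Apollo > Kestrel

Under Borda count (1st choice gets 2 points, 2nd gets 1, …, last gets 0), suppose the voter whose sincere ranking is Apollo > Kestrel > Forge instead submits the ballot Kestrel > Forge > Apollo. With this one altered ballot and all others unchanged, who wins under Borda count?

Forge

Borda totals with the altered ballot: Apollo 2, Forge 8, Kestrel 5.
The winner is unchanged: still Forge.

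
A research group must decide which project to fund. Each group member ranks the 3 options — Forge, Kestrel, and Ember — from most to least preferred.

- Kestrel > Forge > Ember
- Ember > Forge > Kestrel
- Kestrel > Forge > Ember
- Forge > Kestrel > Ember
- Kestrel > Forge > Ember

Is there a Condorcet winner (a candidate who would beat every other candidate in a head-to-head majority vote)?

Yes

Head-to-head results (5 voters total):
Forge vs Kestrel: Kestrel wins 3–2.
Forge vs Ember: Forge wins 4–1.
Kestrel vs Ember: Kestrel wins 4–1.
Kestrel beats each rival — Forge (3–2), Ember (4–1) — so Kestrel is the Condorcet winner.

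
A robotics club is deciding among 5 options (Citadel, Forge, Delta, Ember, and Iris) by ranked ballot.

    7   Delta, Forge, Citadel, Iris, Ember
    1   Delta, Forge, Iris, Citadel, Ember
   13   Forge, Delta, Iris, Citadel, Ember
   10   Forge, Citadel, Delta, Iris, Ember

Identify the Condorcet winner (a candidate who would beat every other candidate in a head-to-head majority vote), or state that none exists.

Head-to-head results (31 voters total):
Citadel vs Forge: Forge wins 31–0.
Citadel vs Delta: Delta wins 21–10.
Citadel vs Ember: Citadel wins 31–0.
Citadel vs Iris: Citadel wins 17–14.
Forge vs Delta: Forge wins 23–8.
Forge vs Ember: Forge wins 31–0.
Forge vs Iris: Forge wins 31–0.
Delta vs Ember: Delta wins 31–0.
Delta vs Iris: Delta wins 31–0.
Ember vs Iris: Iris wins 31–0.
Forge beats each rival — Citadel (31–0), Delta (23–8), Ember (31–0), Iris (31–0) — so Forge is the Condorcet winner.

Forge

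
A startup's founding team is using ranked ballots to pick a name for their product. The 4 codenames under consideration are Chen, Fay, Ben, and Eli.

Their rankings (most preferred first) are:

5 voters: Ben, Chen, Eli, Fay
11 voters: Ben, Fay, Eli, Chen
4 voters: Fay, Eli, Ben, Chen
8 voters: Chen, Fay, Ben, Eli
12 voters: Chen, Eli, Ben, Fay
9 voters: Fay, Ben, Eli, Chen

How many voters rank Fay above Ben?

21

Ballots ranking Fay above Ben: 4+8+9 = 21.
Ballots ranking Ben above Fay: 5+11+12 = 28.
So 21 of 49 voters prefer Fay to Ben.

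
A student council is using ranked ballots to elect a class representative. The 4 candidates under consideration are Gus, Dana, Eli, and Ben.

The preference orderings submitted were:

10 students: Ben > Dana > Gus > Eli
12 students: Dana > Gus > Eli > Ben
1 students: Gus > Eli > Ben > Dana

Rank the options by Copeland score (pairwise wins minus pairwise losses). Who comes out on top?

Dana

Pairwise results:
  Gus vs Dana: Dana wins 22–1.
  Gus vs Eli: Gus wins 23–0.
  Gus vs Ben: Gus wins 13–10.
  Dana vs Eli: Dana wins 22–1.
  Dana vs Ben: Dana wins 12–11.
  Eli vs Ben: Eli wins 13–10.
Copeland scores (wins − losses):
  Gus: 2 − 1 = 1
  Dana: 3 − 0 = 3
  Eli: 1 − 2 = -1
  Ben: 0 − 3 = -3
Dana has the best Copeland score.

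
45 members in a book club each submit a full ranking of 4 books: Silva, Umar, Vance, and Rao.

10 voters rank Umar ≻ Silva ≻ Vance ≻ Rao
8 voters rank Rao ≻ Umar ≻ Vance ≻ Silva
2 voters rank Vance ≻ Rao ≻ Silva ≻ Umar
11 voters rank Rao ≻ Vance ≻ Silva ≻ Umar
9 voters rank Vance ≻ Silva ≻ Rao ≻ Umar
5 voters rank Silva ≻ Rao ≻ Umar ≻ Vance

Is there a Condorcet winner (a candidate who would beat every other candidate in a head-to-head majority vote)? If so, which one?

There is no Condorcet winner

Head-to-head results (45 voters total):
Silva vs Umar: Silva wins 27–18.
Silva vs Vance: Vance wins 30–15.
Silva vs Rao: Silva wins 24–21.
Umar vs Vance: Umar wins 23–22.
Umar vs Rao: Rao wins 35–10.
Vance vs Rao: Rao wins 24–21.
No candidate beats all others: Silva beats Umar beats Vance beats Silva, a majority cycle.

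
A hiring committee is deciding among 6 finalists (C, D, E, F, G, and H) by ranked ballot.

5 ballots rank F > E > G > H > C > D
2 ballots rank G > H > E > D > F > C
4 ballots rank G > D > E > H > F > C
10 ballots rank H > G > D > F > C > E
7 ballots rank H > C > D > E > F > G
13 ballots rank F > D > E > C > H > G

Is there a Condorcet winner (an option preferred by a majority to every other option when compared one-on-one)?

Head-to-head results (41 voters total):
C vs D: D wins 29–12.
C vs E: E wins 24–17.
C vs F: F wins 34–7.
C vs G: G wins 21–20.
C vs H: H wins 28–13.
D vs E: D wins 34–7.
D vs F: D wins 23–18.
D vs G: G wins 21–20.
D vs H: H wins 24–17.
E vs F: F wins 28–13.
E vs G: E wins 25–16.
E vs H: E wins 22–19.
F vs G: F wins 25–16.
F vs H: H wins 23–18.
G vs H: H wins 30–11.
No candidate beats all others: D beats E beats G beats D, a majority cycle.

No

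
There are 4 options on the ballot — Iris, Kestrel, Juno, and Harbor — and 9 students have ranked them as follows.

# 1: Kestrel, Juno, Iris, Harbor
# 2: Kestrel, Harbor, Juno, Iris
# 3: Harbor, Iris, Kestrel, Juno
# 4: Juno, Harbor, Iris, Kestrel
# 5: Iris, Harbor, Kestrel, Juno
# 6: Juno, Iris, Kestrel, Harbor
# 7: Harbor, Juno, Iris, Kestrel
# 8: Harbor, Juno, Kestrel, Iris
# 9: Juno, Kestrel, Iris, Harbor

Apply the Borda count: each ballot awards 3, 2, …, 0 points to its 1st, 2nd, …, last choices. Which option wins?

Borda scores:
  Iris: 1 + 0 + 2 + 1 + 3 + 2 + 1 + 0 + 1 = 11
  Kestrel: 3 + 3 + 1 + 0 + 1 + 1 + 0 + 1 + 2 = 12
  Juno: 2 + 1 + 0 + 3 + 0 + 3 + 2 + 2 + 3 = 16
  Harbor: 0 + 2 + 3 + 2 + 2 + 0 + 3 + 3 + 0 = 15
Juno has the highest total.

Juno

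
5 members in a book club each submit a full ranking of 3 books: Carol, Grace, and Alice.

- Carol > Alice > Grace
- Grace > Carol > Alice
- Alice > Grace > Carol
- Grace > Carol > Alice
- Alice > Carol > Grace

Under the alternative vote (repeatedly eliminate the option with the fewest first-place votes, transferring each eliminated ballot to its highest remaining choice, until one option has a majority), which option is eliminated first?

Carol

Round 1: Grace 2, Alice 2, Carol 1. Carol has the fewest and is eliminated.
Round 2: Alice 3, Grace 2. Alice has a majority.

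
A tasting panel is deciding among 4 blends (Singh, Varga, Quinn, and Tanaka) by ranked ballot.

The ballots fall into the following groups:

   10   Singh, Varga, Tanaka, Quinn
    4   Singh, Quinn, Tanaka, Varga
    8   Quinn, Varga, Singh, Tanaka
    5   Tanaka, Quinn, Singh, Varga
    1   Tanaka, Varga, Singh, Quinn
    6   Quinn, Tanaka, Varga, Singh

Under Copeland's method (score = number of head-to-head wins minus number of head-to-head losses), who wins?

Pairwise results:
  Singh vs Varga: Singh wins 19–15.
  Singh vs Quinn: Quinn wins 19–15.
  Singh vs Tanaka: Singh wins 22–12.
  Varga vs Quinn: Quinn wins 23–11.
  Varga vs Tanaka: Varga wins 18–16.
  Quinn vs Tanaka: Quinn wins 18–16.
Copeland scores (wins − losses):
  Singh: 2 − 1 = 1
  Varga: 1 − 2 = -1
  Quinn: 3 − 0 = 3
  Tanaka: 0 − 3 = -3
Quinn has the best Copeland score.

Quinn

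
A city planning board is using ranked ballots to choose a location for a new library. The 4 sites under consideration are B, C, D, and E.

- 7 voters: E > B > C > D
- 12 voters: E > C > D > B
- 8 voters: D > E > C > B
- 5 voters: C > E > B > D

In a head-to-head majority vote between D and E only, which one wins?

E

Ballots ranking D above E: 8.
Ballots ranking E above D: 7+12+5 = 24.
E wins the head-to-head, 24–8.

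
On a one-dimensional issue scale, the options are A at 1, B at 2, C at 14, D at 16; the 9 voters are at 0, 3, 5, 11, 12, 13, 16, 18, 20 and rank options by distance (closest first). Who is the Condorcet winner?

C

With single-peaked preferences on a line, the Condorcet winner is the candidate closest to the median voter.
The median voter (position 12) is closest to C at 14.
Check: C vs D — voters closer to C: 6 of 9.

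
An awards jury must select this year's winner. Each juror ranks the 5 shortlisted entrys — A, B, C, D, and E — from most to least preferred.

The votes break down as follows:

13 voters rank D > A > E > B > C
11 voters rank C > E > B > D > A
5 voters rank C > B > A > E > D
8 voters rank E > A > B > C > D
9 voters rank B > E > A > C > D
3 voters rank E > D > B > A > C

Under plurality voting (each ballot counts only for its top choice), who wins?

First-place vote totals:
  A: 0
  B: 9
  C: 16
  D: 13
  E: 11
C has the most first-place votes.

C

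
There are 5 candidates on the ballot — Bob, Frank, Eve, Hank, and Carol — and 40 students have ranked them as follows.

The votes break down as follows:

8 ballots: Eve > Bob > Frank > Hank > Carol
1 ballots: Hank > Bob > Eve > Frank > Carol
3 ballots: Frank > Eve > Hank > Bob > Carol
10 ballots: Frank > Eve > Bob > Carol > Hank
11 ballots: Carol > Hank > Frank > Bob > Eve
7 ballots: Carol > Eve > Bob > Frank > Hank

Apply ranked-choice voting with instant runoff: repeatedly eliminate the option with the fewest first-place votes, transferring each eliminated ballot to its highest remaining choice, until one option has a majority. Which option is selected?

Frank

Round 1: Carol 18, Frank 13, Eve 8, Hank 1, Bob 0. Bob has the fewest and is eliminated.
Round 2: Carol 18, Frank 13, Eve 8, Hank 1. Hank has the fewest and is eliminated.
Round 3: Carol 18, Frank 13, Eve 9. Eve has the fewest and is eliminated.
Round 4: Frank 22, Carol 18. Frank has a majority.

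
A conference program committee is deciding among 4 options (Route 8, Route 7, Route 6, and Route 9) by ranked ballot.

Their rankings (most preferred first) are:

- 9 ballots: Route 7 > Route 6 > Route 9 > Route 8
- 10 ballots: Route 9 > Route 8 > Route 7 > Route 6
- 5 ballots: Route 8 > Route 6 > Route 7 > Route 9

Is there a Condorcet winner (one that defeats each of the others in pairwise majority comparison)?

Head-to-head results (24 voters total):
Route 8 vs Route 7: Route 8 wins 15–9.
Route 8 vs Route 6: Route 8 wins 15–9.
Route 8 vs Route 9: Route 9 wins 19–5.
Route 7 vs Route 6: Route 7 wins 19–5.
Route 7 vs Route 9: Route 7 wins 14–10.
Route 6 vs Route 9: Route 6 wins 14–10.
No candidate beats all others: Route 8 beats Route 7 beats Route 9 beats Route 8, a majority cycle.

No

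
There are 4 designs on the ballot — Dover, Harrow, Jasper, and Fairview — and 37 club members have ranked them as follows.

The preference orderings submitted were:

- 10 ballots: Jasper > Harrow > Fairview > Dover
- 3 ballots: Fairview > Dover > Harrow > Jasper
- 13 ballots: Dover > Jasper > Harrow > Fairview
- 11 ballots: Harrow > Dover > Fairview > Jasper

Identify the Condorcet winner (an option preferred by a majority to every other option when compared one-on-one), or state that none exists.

No Condorcet winner

Head-to-head results (37 voters total):
Dover vs Harrow: Harrow wins 21–16.
Dover vs Jasper: Dover wins 27–10.
Dover vs Fairview: Dover wins 24–13.
Harrow vs Jasper: Jasper wins 23–14.
Harrow vs Fairview: Harrow wins 34–3.
Jasper vs Fairview: Jasper wins 23–14.
No candidate beats all others: Dover beats Jasper beats Harrow beats Dover, a majority cycle.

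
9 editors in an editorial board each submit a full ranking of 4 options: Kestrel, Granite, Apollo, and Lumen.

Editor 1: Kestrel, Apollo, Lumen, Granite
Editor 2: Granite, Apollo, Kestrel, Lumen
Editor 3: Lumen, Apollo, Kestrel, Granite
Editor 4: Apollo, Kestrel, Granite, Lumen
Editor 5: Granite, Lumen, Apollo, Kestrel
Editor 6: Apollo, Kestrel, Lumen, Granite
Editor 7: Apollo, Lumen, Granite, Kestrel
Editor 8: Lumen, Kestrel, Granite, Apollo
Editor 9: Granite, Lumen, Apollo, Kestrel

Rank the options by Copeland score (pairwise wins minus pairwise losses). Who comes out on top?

Apollo

Pairwise results:
  Kestrel vs Granite: Kestrel wins 5–4.
  Kestrel vs Apollo: Apollo wins 7–2.
  Kestrel vs Lumen: Lumen wins 5–4.
  Granite vs Apollo: Apollo wins 5–4.
  Granite vs Lumen: Lumen wins 5–4.
  Apollo vs Lumen: Apollo wins 5–4.
Copeland scores (wins − losses):
  Kestrel: 1 − 2 = -1
  Granite: 0 − 3 = -3
  Apollo: 3 − 0 = 3
  Lumen: 2 − 1 = 1
Apollo has the best Copeland score.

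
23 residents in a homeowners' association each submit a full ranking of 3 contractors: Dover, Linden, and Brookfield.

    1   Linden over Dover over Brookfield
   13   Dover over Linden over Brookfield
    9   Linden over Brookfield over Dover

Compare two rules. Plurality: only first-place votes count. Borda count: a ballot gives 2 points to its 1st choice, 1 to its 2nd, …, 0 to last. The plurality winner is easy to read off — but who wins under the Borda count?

Plurality first-place counts: Dover 13, Linden 10, Brookfield 0 → Dover.
Borda totals: Dover 27, Linden 33, Brookfield 9 → Linden.

Linden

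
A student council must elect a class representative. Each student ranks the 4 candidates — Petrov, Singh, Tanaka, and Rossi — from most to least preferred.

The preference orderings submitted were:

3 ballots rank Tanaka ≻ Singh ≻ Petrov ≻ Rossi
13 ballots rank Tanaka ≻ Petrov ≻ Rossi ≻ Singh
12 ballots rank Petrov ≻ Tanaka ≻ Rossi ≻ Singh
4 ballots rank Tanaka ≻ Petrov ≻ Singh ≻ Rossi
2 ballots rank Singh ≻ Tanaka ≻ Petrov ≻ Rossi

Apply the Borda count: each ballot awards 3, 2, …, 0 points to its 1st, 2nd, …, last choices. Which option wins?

Borda scores:
  Petrov: 3·1 + 13·2 + 12·3 + 4·2 + 2·1 = 75
  Singh: 3·2 + 13·0 + 12·0 + 4·1 + 2·3 = 16
  Tanaka: 3·3 + 13·3 + 12·2 + 4·3 + 2·2 = 88
  Rossi: 3·0 + 13·1 + 12·1 + 4·0 + 2·0 = 25
Tanaka has the highest total.

Tanaka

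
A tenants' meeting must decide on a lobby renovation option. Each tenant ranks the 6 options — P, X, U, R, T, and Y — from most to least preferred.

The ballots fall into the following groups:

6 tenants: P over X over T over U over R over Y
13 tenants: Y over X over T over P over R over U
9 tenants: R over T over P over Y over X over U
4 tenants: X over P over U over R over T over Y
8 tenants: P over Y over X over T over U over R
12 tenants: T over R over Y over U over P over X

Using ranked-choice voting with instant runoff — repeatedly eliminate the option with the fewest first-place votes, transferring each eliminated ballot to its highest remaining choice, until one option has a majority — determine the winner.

Round 1: P 14, Y 13, T 12, R 9, X 4, U 0. U has the fewest and is eliminated.
Round 2: P 14, Y 13, T 12, R 9, X 4. X has the fewest and is eliminated.
Round 3: P 18, Y 13, T 12, R 9. R has the fewest and is eliminated.
Round 4: T 21, P 18, Y 13. Y has the fewest and is eliminated.
Round 5: T 34, P 18. T has a majority.

T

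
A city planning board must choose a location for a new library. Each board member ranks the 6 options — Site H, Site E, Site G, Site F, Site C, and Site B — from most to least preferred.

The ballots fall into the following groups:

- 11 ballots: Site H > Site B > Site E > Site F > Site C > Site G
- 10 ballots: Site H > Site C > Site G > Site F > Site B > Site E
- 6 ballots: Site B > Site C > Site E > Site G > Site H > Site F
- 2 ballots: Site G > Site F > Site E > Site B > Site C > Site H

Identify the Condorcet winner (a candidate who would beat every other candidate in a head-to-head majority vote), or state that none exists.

Head-to-head results (29 voters total):
Site H vs Site E: Site H wins 21–8.
Site H vs Site G: Site H wins 21–8.
Site H vs Site F: Site H wins 27–2.
Site H vs Site C: Site H wins 21–8.
Site H vs Site B: Site H wins 21–8.
Site E vs Site G: Site E wins 17–12.
Site E vs Site F: Site E wins 17–12.
Site E vs Site C: Site C wins 16–13.
Site E vs Site B: Site B wins 27–2.
Site G vs Site F: Site G wins 18–11.
Site G vs Site C: Site C wins 27–2.
Site G vs Site B: Site B wins 17–12.
Site F vs Site C: Site C wins 16–13.
Site F vs Site B: Site B wins 17–12.
Site C vs Site B: Site B wins 19–10.
Site H beats each rival — Site E (21–8), Site G (21–8), Site F (27–2), Site C (21–8), Site B (21–8) — so Site H is the Condorcet winner.

Site H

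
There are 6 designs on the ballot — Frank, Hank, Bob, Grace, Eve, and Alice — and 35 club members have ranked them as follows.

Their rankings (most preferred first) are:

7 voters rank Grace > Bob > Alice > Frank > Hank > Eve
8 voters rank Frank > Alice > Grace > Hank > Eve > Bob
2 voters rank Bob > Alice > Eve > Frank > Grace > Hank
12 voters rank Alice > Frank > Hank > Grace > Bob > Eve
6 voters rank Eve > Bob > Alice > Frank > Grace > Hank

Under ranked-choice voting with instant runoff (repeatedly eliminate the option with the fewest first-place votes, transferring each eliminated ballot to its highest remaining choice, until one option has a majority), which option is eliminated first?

Hank

Round 1: Alice 12, Frank 8, Grace 7, Eve 6, Bob 2, Hank 0. Hank has the fewest and is eliminated.
Round 2: Alice 12, Frank 8, Grace 7, Eve 6, Bob 2. Bob has the fewest and is eliminated.
Round 3: Alice 14, Frank 8, Grace 7, Eve 6. Eve has the fewest and is eliminated.
Round 4: Alice 20, Frank 8, Grace 7. Alice has a majority.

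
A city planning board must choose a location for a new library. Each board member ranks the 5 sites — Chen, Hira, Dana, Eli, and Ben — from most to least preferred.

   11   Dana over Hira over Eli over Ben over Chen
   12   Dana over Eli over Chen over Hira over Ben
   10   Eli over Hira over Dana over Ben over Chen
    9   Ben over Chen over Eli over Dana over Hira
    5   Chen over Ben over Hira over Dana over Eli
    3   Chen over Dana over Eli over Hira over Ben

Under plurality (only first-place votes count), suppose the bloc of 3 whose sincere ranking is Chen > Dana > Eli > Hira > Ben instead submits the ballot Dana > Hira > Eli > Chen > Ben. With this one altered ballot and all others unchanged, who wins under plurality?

Dana

First-place totals with the altered ballot: Chen 5, Hira 0, Dana 26, Eli 10, Ben 9.
The winner is unchanged: still Dana.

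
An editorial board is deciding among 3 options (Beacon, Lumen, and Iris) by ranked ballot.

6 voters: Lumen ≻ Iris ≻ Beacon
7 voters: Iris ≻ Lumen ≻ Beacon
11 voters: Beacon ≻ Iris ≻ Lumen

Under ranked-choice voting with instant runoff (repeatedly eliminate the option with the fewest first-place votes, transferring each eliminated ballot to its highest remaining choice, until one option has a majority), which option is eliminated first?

Round 1: Beacon 11, Iris 7, Lumen 6. Lumen has the fewest and is eliminated.
Round 2: Iris 13, Beacon 11. Iris has a majority.

Lumen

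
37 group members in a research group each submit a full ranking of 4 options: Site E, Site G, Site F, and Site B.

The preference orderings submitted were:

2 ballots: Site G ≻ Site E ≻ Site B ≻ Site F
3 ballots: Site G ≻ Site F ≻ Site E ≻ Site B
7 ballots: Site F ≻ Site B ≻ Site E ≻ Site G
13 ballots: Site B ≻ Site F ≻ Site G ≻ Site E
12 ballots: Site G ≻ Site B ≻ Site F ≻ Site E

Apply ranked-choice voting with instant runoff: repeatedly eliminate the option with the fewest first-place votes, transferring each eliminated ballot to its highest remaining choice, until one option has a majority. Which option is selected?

Round 1: Site G 17, Site B 13, Site F 7, Site E 0. Site E has the fewest and is eliminated.
Round 2: Site G 17, Site B 13, Site F 7. Site F has the fewest and is eliminated.
Round 3: Site B 20, Site G 17. Site B has a majority.

Site B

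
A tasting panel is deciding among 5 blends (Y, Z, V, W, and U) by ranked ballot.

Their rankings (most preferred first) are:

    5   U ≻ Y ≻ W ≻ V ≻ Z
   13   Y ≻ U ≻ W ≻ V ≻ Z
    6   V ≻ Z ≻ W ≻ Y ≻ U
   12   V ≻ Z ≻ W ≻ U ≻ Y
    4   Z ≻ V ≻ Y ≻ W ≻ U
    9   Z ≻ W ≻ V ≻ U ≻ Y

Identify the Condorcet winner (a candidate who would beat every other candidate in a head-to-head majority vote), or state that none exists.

None — there is no Condorcet winner

Head-to-head results (49 voters total):
Y vs Z: Z wins 31–18.
Y vs V: V wins 31–18.
Y vs W: W wins 27–22.
Y vs U: U wins 26–23.
Z vs V: V wins 36–13.
Z vs W: Z wins 31–18.
Z vs U: Z wins 31–18.
V vs W: W wins 27–22.
V vs U: V wins 31–18.
W vs U: W wins 31–18.
No candidate beats all others: Z beats W beats V beats Z, a majority cycle.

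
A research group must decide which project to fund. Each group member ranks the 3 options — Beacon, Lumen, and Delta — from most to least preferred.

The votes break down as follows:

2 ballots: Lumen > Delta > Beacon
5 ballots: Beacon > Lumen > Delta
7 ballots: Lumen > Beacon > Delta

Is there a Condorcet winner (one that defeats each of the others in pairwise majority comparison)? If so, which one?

Head-to-head results (14 voters total):
Beacon vs Lumen: Lumen wins 9–5.
Beacon vs Delta: Beacon wins 12–2.
Lumen vs Delta: Lumen wins 14–0.
Lumen beats each rival — Beacon (9–5), Delta (14–0) — so Lumen is the Condorcet winner.

Lumen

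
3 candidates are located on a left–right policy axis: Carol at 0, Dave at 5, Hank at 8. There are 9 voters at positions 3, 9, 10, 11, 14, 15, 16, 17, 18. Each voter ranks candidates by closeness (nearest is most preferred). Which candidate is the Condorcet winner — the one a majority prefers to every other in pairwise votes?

Hank

With single-peaked preferences on a line, the Condorcet winner is the candidate closest to the median voter.
The median voter (position 14) is closest to Hank at 8.
Check: Hank vs Carol — voters closer to Hank: 8 of 9.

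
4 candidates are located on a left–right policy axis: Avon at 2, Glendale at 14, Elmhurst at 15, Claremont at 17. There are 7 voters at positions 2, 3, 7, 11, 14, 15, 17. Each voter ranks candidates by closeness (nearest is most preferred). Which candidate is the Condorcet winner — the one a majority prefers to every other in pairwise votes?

Glendale

With single-peaked preferences on a line, the Condorcet winner is the candidate closest to the median voter.
The median voter (position 11) is closest to Glendale at 14.
Check: Glendale vs Avon — voters closer to Glendale: 4 of 7.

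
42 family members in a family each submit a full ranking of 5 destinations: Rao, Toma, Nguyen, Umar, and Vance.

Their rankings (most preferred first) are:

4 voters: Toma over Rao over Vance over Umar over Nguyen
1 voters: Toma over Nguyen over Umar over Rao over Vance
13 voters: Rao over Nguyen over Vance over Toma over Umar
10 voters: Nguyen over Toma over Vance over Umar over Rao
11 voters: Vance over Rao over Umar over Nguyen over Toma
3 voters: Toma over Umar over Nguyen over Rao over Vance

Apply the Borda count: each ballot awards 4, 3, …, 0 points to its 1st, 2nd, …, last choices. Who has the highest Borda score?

Borda scores:
  Rao: 4·3 + 1 + 13·4 + 10·0 + 11·3 + 3·1 = 101
  Toma: 4·4 + 4 + 13·1 + 10·3 + 11·0 + 3·4 = 75
  Nguyen: 4·0 + 3 + 13·3 + 10·4 + 11·1 + 3·2 = 99
  Umar: 4·1 + 2 + 13·0 + 10·1 + 11·2 + 3·3 = 47
  Vance: 4·2 + 0 + 13·2 + 10·2 + 11·4 + 3·0 = 98
Rao has the highest total.

Rao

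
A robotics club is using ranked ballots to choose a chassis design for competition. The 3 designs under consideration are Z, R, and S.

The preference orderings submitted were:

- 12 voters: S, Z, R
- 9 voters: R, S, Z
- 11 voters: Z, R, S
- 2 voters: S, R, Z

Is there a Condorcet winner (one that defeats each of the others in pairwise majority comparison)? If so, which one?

Head-to-head results (34 voters total):
Z vs R: Z wins 23–11.
Z vs S: S wins 23–11.
R vs S: R wins 20–14.
No candidate beats all others: Z beats R beats S beats Z, a majority cycle.

There is no Condorcet winner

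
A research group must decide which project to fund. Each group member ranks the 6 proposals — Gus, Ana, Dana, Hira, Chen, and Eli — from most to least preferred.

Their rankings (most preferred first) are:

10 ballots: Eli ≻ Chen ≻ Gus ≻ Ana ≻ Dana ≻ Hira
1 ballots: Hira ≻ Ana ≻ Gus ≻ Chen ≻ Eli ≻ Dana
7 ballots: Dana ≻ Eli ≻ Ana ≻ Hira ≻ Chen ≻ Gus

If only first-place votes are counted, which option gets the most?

First-place vote totals:
  Gus: 0
  Ana: 0
  Dana: 7
  Hira: 1
  Chen: 0
  Eli: 10
Eli has the most first-place votes.

Eli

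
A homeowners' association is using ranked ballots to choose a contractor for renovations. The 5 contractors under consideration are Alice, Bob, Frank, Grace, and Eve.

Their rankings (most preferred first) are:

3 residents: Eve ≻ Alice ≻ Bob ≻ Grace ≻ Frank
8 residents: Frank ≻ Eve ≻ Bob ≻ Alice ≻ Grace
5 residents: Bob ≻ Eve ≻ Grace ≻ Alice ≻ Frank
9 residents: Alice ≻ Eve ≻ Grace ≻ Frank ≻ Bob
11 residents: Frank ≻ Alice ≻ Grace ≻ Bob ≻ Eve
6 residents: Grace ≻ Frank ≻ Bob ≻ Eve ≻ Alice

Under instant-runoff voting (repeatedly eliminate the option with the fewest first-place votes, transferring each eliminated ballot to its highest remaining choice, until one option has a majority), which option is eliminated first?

Round 1: Frank 19, Alice 9, Grace 6, Bob 5, Eve 3. Eve has the fewest and is eliminated.
Round 2: Frank 19, Alice 12, Grace 6, Bob 5. Bob has the fewest and is eliminated.
Round 3: Frank 19, Alice 12, Grace 11. Grace has the fewest and is eliminated.
Round 4: Frank 25, Alice 17. Frank has a majority.

Eve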